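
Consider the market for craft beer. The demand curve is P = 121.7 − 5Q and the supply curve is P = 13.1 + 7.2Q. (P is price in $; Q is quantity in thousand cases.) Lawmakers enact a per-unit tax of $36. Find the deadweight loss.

Competitive equilibrium: 121.7 − 5Q = 13.1 + 7.2Q → Q* = 8.9016, P* = 77.1918.
With the tax, the buyer price exceeds the seller price by 36: (121.7 − 5Q) − (13.1 + 7.2Q) = 36 → Q' = 5.9508.
ΔQ = 8.9016 − 5.9508 = 2.9508; the wedge equals the tax, 36.
The triangle = ½ × 2.9508 × 36 = $53.11 thousand.

$53.11 thousand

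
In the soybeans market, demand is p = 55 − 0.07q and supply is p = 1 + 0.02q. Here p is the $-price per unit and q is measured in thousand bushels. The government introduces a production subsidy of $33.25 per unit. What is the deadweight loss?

$6142.01 thousand

Competitive equilibrium: 55 − 0.07q = 1 + 0.02q → q* = 600, p* = 13.
The subsidy lowers effective supply by 33.25: p = 0.02q − 32.25.
New quantity: 55 − 0.07q = 0.02q − 32.25 → q' = 969.4444.
Overproduction Δq = 969.4444 − 600 = 369.4444; wedge = subsidy = 33.25.
Welfare loss = ½ × 369.4444 × 33.25 = $6142.01 thousand.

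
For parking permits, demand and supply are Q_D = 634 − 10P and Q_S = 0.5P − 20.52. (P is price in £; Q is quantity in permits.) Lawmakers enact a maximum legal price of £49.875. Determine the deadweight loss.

£40.76

In inverse form: demand P = 63.4 − 0.1Q, supply P = 41.04 + 2Q.
Competitive equilibrium: 63.4 − 0.1Q = 41.04 + 2Q → Q* = 10.6476, P* = 62.3352.
At the ceiling P = 49.875, quantity supplied = (49.875 − 41.04)/2 = 4.4175.
Willingness to pay at Q' = 4.4175: 63.4 − 0.1·4.4175 = 62.9583.
ΔQ = 10.6476 − 4.4175 = 6.2301; wedge = 62.9583 − 49.875 = 13.0833.
Welfare loss = ½ × 6.2301 × 13.0833 = £40.76.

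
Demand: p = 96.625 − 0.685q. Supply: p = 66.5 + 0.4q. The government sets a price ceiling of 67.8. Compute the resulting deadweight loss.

326.03

Competitive equilibrium: 96.625 − 0.685q = 66.5 + 0.4q → q* = 27.765, p* = 77.606.
At the ceiling p = 67.8, quantity supplied = (67.8 − 66.5)/0.4 = 3.25.
Willingness to pay at q' = 3.25: 96.625 − 0.685·3.25 = 94.3988.
Δq = 27.765 − 3.25 = 24.515; wedge = 94.3988 − 67.8 = 26.5988.
Deadweight loss = ½ × 24.515 × 26.5988 = 326.03.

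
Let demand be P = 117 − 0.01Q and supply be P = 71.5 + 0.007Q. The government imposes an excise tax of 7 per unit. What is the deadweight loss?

1441.18

Competitive equilibrium: 117 − 0.01Q = 71.5 + 0.007Q → Q* = 2676.4706, P* = 90.2353.
With the tax, the buyer price exceeds the seller price by 7: (117 − 0.01Q) − (71.5 + 0.007Q) = 7 → Q' = 2264.7059.
ΔQ = 2676.4706 − 2264.7059 = 411.7647; the wedge equals the tax, 7.
Welfare loss = ½ × 411.7647 × 7 = 1441.18.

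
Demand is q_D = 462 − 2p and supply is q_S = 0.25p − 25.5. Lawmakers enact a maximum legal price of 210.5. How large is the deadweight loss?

5.35

In inverse form: demand p = 231 − 0.5q, supply p = 102 + 4q.
Competitive equilibrium: 231 − 0.5q = 102 + 4q → q* = 28.6667, p* = 216.6667.
At the ceiling p = 210.5, quantity supplied = (210.5 − 102)/4 = 27.125.
Willingness to pay at q' = 27.125: 231 − 0.5·27.125 = 217.4375.
Δq = 28.6667 − 27.125 = 1.5417; wedge = 217.4375 − 210.5 = 6.9375.
Welfare loss = ½ × 1.5417 × 6.9375 = 5.35.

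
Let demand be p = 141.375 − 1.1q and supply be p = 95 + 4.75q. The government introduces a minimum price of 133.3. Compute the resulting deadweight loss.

1.01

Competitive equilibrium: 141.375 − 1.1q = 95 + 4.75q → q* = 7.9274, p* = 132.6549.
At the floor p = 133.3, quantity demanded = (141.375 − 133.3)/1.1 = 7.3409.
Sellers' marginal cost at q' = 7.3409: 95 + 4.75·7.3409 = 129.8693.
Δq = 7.9274 − 7.3409 = 0.5865; wedge = 133.3 − 129.8693 = 3.4307.
The triangle = ½ × 0.5865 × 3.4307 = 1.01.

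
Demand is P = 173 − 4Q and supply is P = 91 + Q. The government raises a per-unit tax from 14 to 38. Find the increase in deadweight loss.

124.80

Competitive equilibrium: 173 − 4Q = 91 + Q → Q* = 16.4, P* = 107.4.
For a per-unit tax t: ΔQ = t/5, so DWL = ½·t·(t/5) = t²/10.
At t = 14: DWL = 19.6. At t = 38: DWL = 144.4.
Increase = 144.4 − 19.6 = 124.80.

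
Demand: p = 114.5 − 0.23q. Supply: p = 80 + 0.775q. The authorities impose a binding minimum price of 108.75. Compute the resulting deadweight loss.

Competitive equilibrium: 114.5 − 0.23q = 80 + 0.775q → q* = 34.3284, p* = 106.6045.
At the floor p = 108.75, quantity demanded = (114.5 − 108.75)/0.23 = 25.
Sellers' marginal cost at q' = 25: 80 + 0.775·25 = 99.375.
Δq = 34.3284 − 25 = 9.3284; wedge = 108.75 − 99.375 = 9.375.
DWL = ½ × 9.3284 × 9.375 = 43.73.

43.73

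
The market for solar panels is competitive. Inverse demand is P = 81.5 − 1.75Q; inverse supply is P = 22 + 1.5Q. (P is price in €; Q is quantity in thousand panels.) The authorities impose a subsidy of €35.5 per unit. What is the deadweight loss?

Competitive equilibrium: 81.5 − 1.75Q = 22 + 1.5Q → Q* = 18.30769, P* = 49.46154.
The subsidy lowers effective supply by 35.5: P = 1.5Q − 13.5.
New quantity: 81.5 − 1.75Q = 1.5Q − 13.5 → Q' = 29.23077.
Overproduction ΔQ = 29.23077 − 18.30769 = 10.92308; wedge = subsidy = 35.5.
DWL = ½ × 10.92308 × 35.5 = €193.88 thousand.

€193.88 thousand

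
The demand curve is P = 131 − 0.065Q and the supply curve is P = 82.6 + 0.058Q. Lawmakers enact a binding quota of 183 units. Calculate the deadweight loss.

2724.98

Competitive equilibrium: 131 − 0.065Q = 82.6 + 0.058Q → Q* = 393.49593, P* = 105.42276.
At Q = 183: demand price = 131 − 0.065·183 = 119.105; supply price = 82.6 + 0.058·183 = 93.214.
ΔQ = 393.49593 − 183 = 210.49593; wedge = 119.105 − 93.214 = 25.891.
The triangle = ½ × 210.49593 × 25.891 = 2724.98.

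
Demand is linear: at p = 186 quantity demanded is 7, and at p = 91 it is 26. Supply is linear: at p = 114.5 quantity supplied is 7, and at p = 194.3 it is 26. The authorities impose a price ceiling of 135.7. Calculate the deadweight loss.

34.14

Demand slope = (91 − 186)/(26 − 7) = −5, so p = 221 − 5q.
Supply slope = (194.3 − 114.5)/(26 − 7) = 4.2, so p = 85.1 + 4.2q.
Competitive equilibrium: 221 − 5q = 85.1 + 4.2q → q* = 14.7717, p* = 147.1413.
At the ceiling p = 135.7, quantity supplied = (135.7 − 85.1)/4.2 = 12.0476.
Willingness to pay at q' = 12.0476: 221 − 5·12.0476 = 160.762.
Δq = 14.7717 − 12.0476 = 2.7241; wedge = 160.762 − 135.7 = 25.062.
DWL = ½ × 2.7241 × 25.062 = 34.14.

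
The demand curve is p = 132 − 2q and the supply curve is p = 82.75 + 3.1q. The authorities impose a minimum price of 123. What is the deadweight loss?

67.81

Competitive equilibrium: 132 − 2q = 82.75 + 3.1q → q* = 9.6569, p* = 112.6863.
At the floor p = 123, quantity demanded = (132 − 123)/2 = 4.5.
Sellers' marginal cost at q' = 4.5: 82.75 + 3.1·4.5 = 96.7.
Δq = 9.6569 − 4.5 = 5.1569; wedge = 123 − 96.7 = 26.3.
Deadweight loss = ½ × 5.1569 × 26.3 = 67.81.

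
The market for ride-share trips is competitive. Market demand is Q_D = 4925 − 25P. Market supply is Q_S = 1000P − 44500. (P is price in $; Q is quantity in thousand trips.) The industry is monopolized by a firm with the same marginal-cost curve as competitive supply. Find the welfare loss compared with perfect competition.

$69163.31 thousand

In inverse form: demand P = 197 − 0.04Q, supply P = 44.5 + 0.001Q.
Competitive equilibrium: 197 − 0.04Q = 44.5 + 0.001Q → Q* = 3719.5122, P* = 48.21951.
Marginal revenue: MR = 197 − 0.08Q. Set MR = MC: 197 − 0.08Q = 44.5 + 0.001Q → Q_m = 1882.71605.
Price P_m = 197 − 0.04·1882.71605 = 121.69136; MC(Q_m) = 44.5 + 0.001·1882.71605 = 46.38272.
Competitive Q* = 3719.5122, so ΔQ = 1836.79615; wedge = 121.69136 − 46.38272 = 75.30864.
Deadweight loss = ½ × 1836.79615 × 75.30864 = $69163.31 thousand.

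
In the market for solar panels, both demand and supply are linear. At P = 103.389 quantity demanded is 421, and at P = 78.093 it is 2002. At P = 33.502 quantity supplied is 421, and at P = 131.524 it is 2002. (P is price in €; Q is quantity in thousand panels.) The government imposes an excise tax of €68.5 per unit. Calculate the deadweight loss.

€30078.53 thousand

Demand slope = (78.093 − 103.389)/(2002 − 421) = −0.016, so P = 110.125 − 0.016Q.
Supply slope = (131.524 − 33.502)/(2002 − 421) = 0.062, so P = 7.4 + 0.062Q.
Competitive equilibrium: 110.125 − 0.016Q = 7.4 + 0.062Q → Q* = 1316.98718, P* = 89.05321.
With the tax, the buyer price exceeds the seller price by 68.5: (110.125 − 0.016Q) − (7.4 + 0.062Q) = 68.5 → Q' = 438.78205.
ΔQ = 1316.98718 − 438.78205 = 878.20513; the wedge equals the tax, 68.5.
The triangle = ½ × 878.20513 × 68.5 = €30078.53 thousand.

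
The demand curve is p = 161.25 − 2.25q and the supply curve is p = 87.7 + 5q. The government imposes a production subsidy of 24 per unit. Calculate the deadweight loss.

39.72

Competitive equilibrium: 161.25 − 2.25q = 87.7 + 5q → q* = 10.1448, p* = 138.4241.
The subsidy lowers effective supply by 24: p = 63.7 + 5q.
New quantity: 161.25 − 2.25q = 63.7 + 5q → q' = 13.4552.
Overproduction Δq = 13.4552 − 10.1448 = 3.3104; wedge = subsidy = 24.
The triangle = ½ × 3.3104 × 24 = 39.72.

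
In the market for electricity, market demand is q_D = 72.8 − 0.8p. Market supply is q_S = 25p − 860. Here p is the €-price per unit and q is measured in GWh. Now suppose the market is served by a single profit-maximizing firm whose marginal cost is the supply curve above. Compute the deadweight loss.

In inverse form: demand p = 91 − 1.25q, supply p = 34.4 + 0.04q.
Competitive equilibrium: 91 − 1.25q = 34.4 + 0.04q → q* = 43.876, p* = 36.155.
Marginal revenue: MR = 91 − 2.5q. Set MR = MC: 91 − 2.5q = 34.4 + 0.04q → q_m = 22.2835.
Price p_m = 91 − 1.25·22.2835 = 63.1456; MC(q_m) = 34.4 + 0.04·22.2835 = 35.2913.
Competitive q* = 43.876, so Δq = 21.5925; wedge = 63.1456 − 35.2913 = 27.8543.
The triangle = ½ × 21.5925 × 27.8543 = €300.72.

€300.72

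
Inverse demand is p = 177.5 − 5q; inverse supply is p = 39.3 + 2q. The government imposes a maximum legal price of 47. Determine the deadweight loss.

884.04

Competitive equilibrium: 177.5 − 5q = 39.3 + 2q → q* = 19.7429, p* = 78.7857.
At the ceiling p = 47, quantity supplied = (47 − 39.3)/2 = 3.85.
Willingness to pay at q' = 3.85: 177.5 − 5·3.85 = 158.25.
Δq = 19.7429 − 3.85 = 15.8929; wedge = 158.25 − 47 = 111.25.
Deadweight loss = ½ × 15.8929 × 111.25 = 884.04.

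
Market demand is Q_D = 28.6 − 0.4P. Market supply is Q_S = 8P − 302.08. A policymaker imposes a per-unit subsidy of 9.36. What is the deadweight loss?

In inverse form: demand P = 71.5 − 2.5Q, supply P = 37.76 + 0.125Q.
Competitive equilibrium: 71.5 − 2.5Q = 37.76 + 0.125Q → Q* = 12.8533, P* = 39.3667.
The subsidy lowers effective supply by 9.36: P = 28.4 + 0.125Q.
New quantity: 71.5 − 2.5Q = 28.4 + 0.125Q → Q' = 16.419.
Overproduction ΔQ = 16.419 − 12.8533 = 3.5657; wedge = subsidy = 9.36.
Welfare loss = ½ × 3.5657 × 9.36 = 16.69.

16.69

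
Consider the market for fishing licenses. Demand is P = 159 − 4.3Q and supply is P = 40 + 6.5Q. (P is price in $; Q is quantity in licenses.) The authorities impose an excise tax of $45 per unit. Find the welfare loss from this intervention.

$93.75

Competitive equilibrium: 159 − 4.3Q = 40 + 6.5Q → Q* = 11.0185, P* = 111.6204.
With the tax, the buyer price exceeds the seller price by 45: (159 − 4.3Q) − (40 + 6.5Q) = 45 → Q' = 6.8519.
ΔQ = 11.0185 − 6.8519 = 4.1666; the wedge equals the tax, 45.
DWL = ½ × 4.1666 × 45 = $93.75.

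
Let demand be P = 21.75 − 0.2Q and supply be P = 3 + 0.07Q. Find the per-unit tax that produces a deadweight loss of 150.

9

Competitive equilibrium: 21.75 − 0.2Q = 3 + 0.07Q → Q* = 69.4444, P* = 7.8611.
A tax t gives ΔQ = t/0.27 and wedge t, so DWL = t²/0.54.
t²/0.54 = 150 → t² = 81 → t = 9.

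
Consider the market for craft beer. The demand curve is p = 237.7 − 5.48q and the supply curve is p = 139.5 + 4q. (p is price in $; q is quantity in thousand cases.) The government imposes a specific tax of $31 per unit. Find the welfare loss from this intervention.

Competitive equilibrium: 237.7 − 5.48q = 139.5 + 4q → q* = 10.3586, p* = 180.9346.
With the tax, the buyer price exceeds the seller price by 31: (237.7 − 5.48q) − (139.5 + 4q) = 31 → q' = 7.0886.
Δq = 10.3586 − 7.0886 = 3.27; the wedge equals the tax, 31.
DWL = ½ × 3.27 × 31 = $50.69 thousand.

$50.69 thousand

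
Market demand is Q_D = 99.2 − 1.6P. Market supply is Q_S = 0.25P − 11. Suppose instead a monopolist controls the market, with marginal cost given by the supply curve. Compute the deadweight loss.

0.50

In inverse form: demand P = 62 − 0.625Q, supply P = 44 + 4Q.
Competitive equilibrium: 62 − 0.625Q = 44 + 4Q → Q* = 3.8919, P* = 59.5676.
Marginal revenue: MR = 62 − 1.25Q. Set MR = MC: 62 − 1.25Q = 44 + 4Q → Q_m = 3.4286.
Price P_m = 62 − 0.625·3.4286 = 59.8571; MC(Q_m) = 44 + 4·3.4286 = 57.7144.
Competitive Q* = 3.8919, so ΔQ = 0.4633; wedge = 59.8571 − 57.7144 = 2.1427.
Welfare loss = ½ × 0.4633 × 2.1427 = 0.50.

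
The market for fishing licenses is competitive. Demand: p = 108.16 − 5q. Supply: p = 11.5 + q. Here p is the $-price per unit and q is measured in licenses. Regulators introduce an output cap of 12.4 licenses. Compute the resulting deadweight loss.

Competitive equilibrium: 108.16 − 5q = 11.5 + q → q* = 16.11, p* = 27.61.
At q = 12.4: demand price = 108.16 − 5·12.4 = 46.16; supply price = 11.5 + 1·12.4 = 23.9.
Δq = 16.11 − 12.4 = 3.71; wedge = 46.16 − 23.9 = 22.26.
Welfare loss = ½ × 3.71 × 22.26 = $41.29.

$41.29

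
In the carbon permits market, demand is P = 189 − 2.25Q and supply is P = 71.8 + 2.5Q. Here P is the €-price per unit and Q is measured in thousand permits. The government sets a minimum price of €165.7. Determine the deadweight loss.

Competitive equilibrium: 189 − 2.25Q = 71.8 + 2.5Q → Q* = 24.67368, P* = 133.48421.
At the floor P = 165.7, quantity demanded = (189 − 165.7)/2.25 = 10.35556.
Sellers' marginal cost at Q' = 10.35556: 71.8 + 2.5·10.35556 = 97.6889.
ΔQ = 24.67368 − 10.35556 = 14.31812; wedge = 165.7 − 97.6889 = 68.0111.
Welfare loss = ½ × 14.31812 × 68.0111 = €486.90 thousand.

€486.90 thousand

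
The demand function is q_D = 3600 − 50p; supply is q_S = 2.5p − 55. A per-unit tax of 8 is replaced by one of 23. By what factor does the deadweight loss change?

8.266

In inverse form: demand p = 72 − 0.02q, supply p = 22 + 0.4q.
Competitive equilibrium: 72 − 0.02q = 22 + 0.4q → q* = 119.0476, p* = 69.619.
For a per-unit tax t: Δq = t/0.42, so DWL = ½·t·(t/0.42) = t²/0.84.
At t = 8: DWL = 76.190. At t = 23: DWL = 629.762.
Ratio = (23/8)² = 8.266.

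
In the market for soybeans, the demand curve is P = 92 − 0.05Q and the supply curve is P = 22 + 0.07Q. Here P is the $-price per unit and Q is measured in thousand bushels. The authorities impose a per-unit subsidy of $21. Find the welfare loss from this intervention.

$1837.50 thousand

Competitive equilibrium: 92 − 0.05Q = 22 + 0.07Q → Q* = 583.3333, P* = 62.8333.
The subsidy lowers effective supply by 21: P = 1 + 0.07Q.
New quantity: 92 − 0.05Q = 1 + 0.07Q → Q' = 758.3333.
Overproduction ΔQ = 758.3333 − 583.3333 = 175; wedge = subsidy = 21.
The triangle = ½ × 175 × 21 = $1837.50 thousand.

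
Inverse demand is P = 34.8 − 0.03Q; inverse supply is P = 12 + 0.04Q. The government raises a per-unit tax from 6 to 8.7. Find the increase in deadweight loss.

Competitive equilibrium: 34.8 − 0.03Q = 12 + 0.04Q → Q* = 325.7143, P* = 25.0286.
For a per-unit tax t: ΔQ = t/0.07, so DWL = ½·t·(t/0.07) = t²/0.14.
At t = 6: DWL = 257.143. At t = 8.7: DWL = 540.643.
Increase = 540.643 − 257.143 = 283.50.

283.50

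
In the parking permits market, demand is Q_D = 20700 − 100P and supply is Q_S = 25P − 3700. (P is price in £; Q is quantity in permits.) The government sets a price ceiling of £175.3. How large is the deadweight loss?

£6187.66

In inverse form: demand P = 207 − 0.01Q, supply P = 148 + 0.04Q.
Competitive equilibrium: 207 − 0.01Q = 148 + 0.04Q → Q* = 1180, P* = 195.2.
At the ceiling P = 175.3, quantity supplied = (175.3 − 148)/0.04 = 682.5.
Willingness to pay at Q' = 682.5: 207 − 0.01·682.5 = 200.175.
ΔQ = 1180 − 682.5 = 497.5; wedge = 200.175 − 175.3 = 24.875.
DWL = ½ × 497.5 × 24.875 = £6187.66.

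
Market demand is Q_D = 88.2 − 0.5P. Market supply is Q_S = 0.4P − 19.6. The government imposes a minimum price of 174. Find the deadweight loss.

1653.78

In inverse form: demand P = 176.4 − 2Q, supply P = 49 + 2.5Q.
Competitive equilibrium: 176.4 − 2Q = 49 + 2.5Q → Q* = 28.3111, P* = 119.7778.
At the floor P = 174, quantity demanded = (176.4 − 174)/2 = 1.2.
Sellers' marginal cost at Q' = 1.2: 49 + 2.5·1.2 = 52.
ΔQ = 28.3111 − 1.2 = 27.1111; wedge = 174 − 52 = 122.
DWL = ½ × 27.1111 × 122 = 1653.78.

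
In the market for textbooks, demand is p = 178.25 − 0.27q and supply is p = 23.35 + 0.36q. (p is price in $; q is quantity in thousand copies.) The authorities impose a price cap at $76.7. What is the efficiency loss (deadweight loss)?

Competitive equilibrium: 178.25 − 0.27q = 23.35 + 0.36q → q* = 245.873, p* = 111.8643.
At the ceiling p = 76.7, quantity supplied = (76.7 − 23.35)/0.36 = 148.1944.
Willingness to pay at q' = 148.1944: 178.25 − 0.27·148.1944 = 138.2375.
Δq = 245.873 − 148.1944 = 97.6786; wedge = 138.2375 − 76.7 = 61.5375.
Deadweight loss = ½ × 97.6786 × 61.5375 = $3005.45 thousand.

$3005.45 thousand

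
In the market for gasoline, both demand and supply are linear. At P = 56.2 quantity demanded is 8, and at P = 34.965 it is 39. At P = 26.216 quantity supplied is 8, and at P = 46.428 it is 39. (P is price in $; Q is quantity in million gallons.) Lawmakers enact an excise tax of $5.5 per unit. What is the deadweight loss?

Demand slope = (34.965 − 56.2)/(39 − 8) = −0.685, so P = 61.68 − 0.685Q.
Supply slope = (46.428 − 26.216)/(39 − 8) = 0.652, so P = 21 + 0.652Q.
Competitive equilibrium: 61.68 − 0.685Q = 21 + 0.652Q → Q* = 30.4263, P* = 40.838.
With the tax, the buyer price exceeds the seller price by 5.5: (61.68 − 0.685Q) − (21 + 0.652Q) = 5.5 → Q' = 26.3126.
ΔQ = 30.4263 − 26.3126 = 4.1137; the wedge equals the tax, 5.5.
Welfare loss = ½ × 4.1137 × 5.5 = $11.31 million.

$11.31 million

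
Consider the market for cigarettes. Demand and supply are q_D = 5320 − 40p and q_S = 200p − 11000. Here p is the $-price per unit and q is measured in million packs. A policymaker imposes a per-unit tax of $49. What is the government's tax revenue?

In inverse form: demand p = 133 − 0.025q, supply p = 55 + 0.005q.
Competitive equilibrium: 133 − 0.025q = 55 + 0.005q → q* = 2600, p* = 68.
With the tax, the buyer price exceeds the seller price by 49: (133 − 0.025q) − (55 + 0.005q) = 49 → q' = 966.6667.
Tax revenue = 49 × 966.6667 = $47366.67 million.

$47366.67 million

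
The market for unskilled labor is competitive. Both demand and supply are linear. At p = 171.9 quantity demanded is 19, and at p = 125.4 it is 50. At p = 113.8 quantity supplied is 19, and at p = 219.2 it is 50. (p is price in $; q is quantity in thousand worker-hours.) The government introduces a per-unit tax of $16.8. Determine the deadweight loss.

$28.80 thousand

Demand slope = (125.4 − 171.9)/(50 − 19) = −1.5, so p = 200.4 − 1.5q.
Supply slope = (219.2 − 113.8)/(50 − 19) = 3.4, so p = 49.2 + 3.4q.
Competitive equilibrium: 200.4 − 1.5q = 49.2 + 3.4q → q* = 30.8571, p* = 154.1143.
With the tax, the buyer price exceeds the seller price by 16.8: (200.4 − 1.5q) − (49.2 + 3.4q) = 16.8 → q' = 27.4286.
Δq = 30.8571 − 27.4286 = 3.4285; the wedge equals the tax, 16.8.
Deadweight loss = ½ × 3.4285 × 16.8 = $28.80 thousand.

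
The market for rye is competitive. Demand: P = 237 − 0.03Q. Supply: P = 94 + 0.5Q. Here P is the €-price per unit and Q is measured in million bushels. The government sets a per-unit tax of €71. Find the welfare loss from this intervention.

Competitive equilibrium: 237 − 0.03Q = 94 + 0.5Q → Q* = 269.8113, P* = 228.9057.
With the tax, the buyer price exceeds the seller price by 71: (237 − 0.03Q) − (94 + 0.5Q) = 71 → Q' = 135.8491.
ΔQ = 269.8113 − 135.8491 = 133.9622; the wedge equals the tax, 71.
Deadweight loss = ½ × 133.9622 × 71 = €4755.66 million.

€4755.66 million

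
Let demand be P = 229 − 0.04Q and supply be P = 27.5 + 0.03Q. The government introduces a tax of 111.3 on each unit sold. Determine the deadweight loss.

88483.50

Competitive equilibrium: 229 − 0.04Q = 27.5 + 0.03Q → Q* = 2878.5714, P* = 113.8571.
With the tax, the buyer price exceeds the seller price by 111.3: (229 − 0.04Q) − (27.5 + 0.03Q) = 111.3 → Q' = 1288.5714.
ΔQ = 2878.5714 − 1288.5714 = 1590; the wedge equals the tax, 111.3.
DWL = ½ × 1590 × 111.3 = 88483.50.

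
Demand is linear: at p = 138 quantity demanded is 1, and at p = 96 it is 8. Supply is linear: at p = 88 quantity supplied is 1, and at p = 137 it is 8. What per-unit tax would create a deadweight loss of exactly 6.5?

13

Demand slope = (96 − 138)/(8 − 1) = −6, so p = 144 − 6q.
Supply slope = (137 − 88)/(8 − 1) = 7, so p = 81 + 7q.
Competitive equilibrium: 144 − 6q = 81 + 7q → q* = 4.8462, p* = 114.9231.
A tax t gives Δq = t/13 and wedge t, so DWL = t²/26.
t²/26 = 6.5 → t² = 169 → t = 13.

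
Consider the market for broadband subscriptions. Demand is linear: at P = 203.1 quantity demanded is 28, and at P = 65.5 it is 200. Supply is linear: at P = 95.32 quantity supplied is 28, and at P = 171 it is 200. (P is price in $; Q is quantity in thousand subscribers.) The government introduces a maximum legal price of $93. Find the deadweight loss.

Demand slope = (65.5 − 203.1)/(200 − 28) = −0.8, so P = 225.5 − 0.8Q.
Supply slope = (171 − 95.32)/(200 − 28) = 0.44, so P = 83 + 0.44Q.
Competitive equilibrium: 225.5 − 0.8Q = 83 + 0.44Q → Q* = 114.9194, P* = 133.5645.
At the ceiling P = 93, quantity supplied = (93 − 83)/0.44 = 22.7273.
Willingness to pay at Q' = 22.7273: 225.5 − 0.8·22.7273 = 207.3182.
ΔQ = 114.9194 − 22.7273 = 92.1921; wedge = 207.3182 − 93 = 114.3182.
The triangle = ½ × 92.1921 × 114.3182 = $5269.62 thousand.

$5269.62 thousand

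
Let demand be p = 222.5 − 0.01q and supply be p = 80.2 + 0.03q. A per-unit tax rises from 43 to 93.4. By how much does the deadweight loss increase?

85932

Competitive equilibrium: 222.5 − 0.01q = 80.2 + 0.03q → q* = 3557.5, p* = 186.925.
For a per-unit tax t: Δq = t/0.04, so DWL = ½·t·(t/0.04) = t²/0.08.
At t = 43: DWL = 23112.5. At t = 93.4: DWL = 109044.5.
Increase = 109044.5 − 23112.5 = 85932.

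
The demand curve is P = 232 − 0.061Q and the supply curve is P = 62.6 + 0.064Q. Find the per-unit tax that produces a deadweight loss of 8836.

47

Competitive equilibrium: 232 − 0.061Q = 62.6 + 0.064Q → Q* = 1355.2, P* = 149.3328.
A tax t gives ΔQ = t/0.125 and wedge t, so DWL = t²/0.25.
t²/0.25 = 8836 → t² = 2209 → t = 47.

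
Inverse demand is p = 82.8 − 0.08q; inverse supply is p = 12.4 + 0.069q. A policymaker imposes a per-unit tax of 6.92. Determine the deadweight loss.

Competitive equilibrium: 82.8 − 0.08q = 12.4 + 0.069q → q* = 472.4832, p* = 45.0013.
With the tax, the buyer price exceeds the seller price by 6.92: (82.8 − 0.08q) − (12.4 + 0.069q) = 6.92 → q' = 426.0403.
Δq = 472.4832 − 426.0403 = 46.4429; the wedge equals the tax, 6.92.
DWL = ½ × 46.4429 × 6.92 = 160.69.

160.69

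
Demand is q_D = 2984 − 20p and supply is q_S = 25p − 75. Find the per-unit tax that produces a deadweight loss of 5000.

In inverse form: demand p = 149.2 − 0.05q, supply p = 3 + 0.04q.
Competitive equilibrium: 149.2 − 0.05q = 3 + 0.04q → q* = 1624.4444, p* = 67.9778.
A tax t gives Δq = t/0.09 and wedge t, so DWL = t²/0.18.
t²/0.18 = 5000 → t² = 900 → t = 30.

30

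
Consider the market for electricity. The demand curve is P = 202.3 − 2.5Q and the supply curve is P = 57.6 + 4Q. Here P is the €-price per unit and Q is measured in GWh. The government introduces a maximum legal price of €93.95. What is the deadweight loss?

€564.05

Competitive equilibrium: 202.3 − 2.5Q = 57.6 + 4Q → Q* = 22.2615, P* = 146.6462.
At the ceiling P = 93.95, quantity supplied = (93.95 − 57.6)/4 = 9.0875.
Willingness to pay at Q' = 9.0875: 202.3 − 2.5·9.0875 = 179.5813.
ΔQ = 22.2615 − 9.0875 = 13.174; wedge = 179.5813 − 93.95 = 85.6313.
Welfare loss = ½ × 13.174 × 85.6313 = €564.05.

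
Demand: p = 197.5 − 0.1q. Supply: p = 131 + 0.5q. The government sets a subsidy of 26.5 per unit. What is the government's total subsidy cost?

Competitive equilibrium: 197.5 − 0.1q = 131 + 0.5q → q* = 110.8333, p* = 186.4167.
The subsidy lowers effective supply by 26.5: p = 104.5 + 0.5q.
New quantity: 197.5 − 0.1q = 104.5 + 0.5q → q' = 155.
Total subsidy cost = 26.5 × 155 = 4107.50.

4107.50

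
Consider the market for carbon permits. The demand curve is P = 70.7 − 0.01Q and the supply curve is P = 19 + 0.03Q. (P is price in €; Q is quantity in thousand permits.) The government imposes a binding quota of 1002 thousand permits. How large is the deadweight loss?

€1687.805 thousand

Competitive equilibrium: 70.7 − 0.01Q = 19 + 0.03Q → Q* = 1292.5, P* = 57.775.
At Q = 1002: demand price = 70.7 − 0.01·1002 = 60.68; supply price = 19 + 0.03·1002 = 49.06.
ΔQ = 1292.5 − 1002 = 290.5; wedge = 60.68 − 49.06 = 11.62.
DWL = ½ × 290.5 × 11.62 = €1687.805 thousand.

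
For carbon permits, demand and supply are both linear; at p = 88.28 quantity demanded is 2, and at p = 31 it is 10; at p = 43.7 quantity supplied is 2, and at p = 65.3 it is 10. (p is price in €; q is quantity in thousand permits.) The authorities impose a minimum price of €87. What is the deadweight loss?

€92.97 thousand

Demand slope = (31 − 88.28)/(10 − 2) = −7.16, so p = 102.6 − 7.16q.
Supply slope = (65.3 − 43.7)/(10 − 2) = 2.7, so p = 38.3 + 2.7q.
Competitive equilibrium: 102.6 − 7.16q = 38.3 + 2.7q → q* = 6.5213, p* = 55.9075.
At the floor p = 87, quantity demanded = (102.6 − 87)/7.16 = 2.1788.
Sellers' marginal cost at q' = 2.1788: 38.3 + 2.7·2.1788 = 44.1828.
Δq = 6.5213 − 2.1788 = 4.3425; wedge = 87 − 44.1828 = 42.8172.
Deadweight loss = ½ × 4.3425 × 42.8172 = €92.97 thousand.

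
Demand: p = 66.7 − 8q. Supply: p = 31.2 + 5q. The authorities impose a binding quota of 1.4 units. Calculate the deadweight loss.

11.51

Competitive equilibrium: 66.7 − 8q = 31.2 + 5q → q* = 2.7308, p* = 44.8538.
At q = 1.4: demand price = 66.7 − 8·1.4 = 55.5; supply price = 31.2 + 5·1.4 = 38.2.
Δq = 2.7308 − 1.4 = 1.3308; wedge = 55.5 − 38.2 = 17.3.
Welfare loss = ½ × 1.3308 × 17.3 = 11.51.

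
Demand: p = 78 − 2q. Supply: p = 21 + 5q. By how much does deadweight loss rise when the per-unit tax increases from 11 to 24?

Competitive equilibrium: 78 − 2q = 21 + 5q → q* = 8.1429, p* = 61.7143.
For a per-unit tax t: Δq = t/7, so DWL = ½·t·(t/7) = t²/14.
At t = 11: DWL = 8.643. At t = 24: DWL = 41.143.
Increase = 41.143 − 8.643 = 32.50.

32.50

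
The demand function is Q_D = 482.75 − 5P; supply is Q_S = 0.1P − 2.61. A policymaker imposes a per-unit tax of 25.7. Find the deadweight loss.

32.38

In inverse form: demand P = 96.55 − 0.2Q, supply P = 26.1 + 10Q.
Competitive equilibrium: 96.55 − 0.2Q = 26.1 + 10Q → Q* = 6.9069, P* = 95.1686.
With the tax, the buyer price exceeds the seller price by 25.7: (96.55 − 0.2Q) − (26.1 + 10Q) = 25.7 → Q' = 4.3873.
ΔQ = 6.9069 − 4.3873 = 2.5196; the wedge equals the tax, 25.7.
DWL = ½ × 2.5196 × 25.7 = 32.38.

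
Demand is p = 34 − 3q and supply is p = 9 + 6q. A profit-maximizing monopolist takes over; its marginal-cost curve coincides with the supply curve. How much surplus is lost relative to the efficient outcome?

Competitive equilibrium: 34 − 3q = 9 + 6q → q* = 2.7778, p* = 25.6667.
Marginal revenue: MR = 34 − 6q. Set MR = MC: 34 − 6q = 9 + 6q → q_m = 2.0833.
Price p_m = 34 − 3·2.0833 = 27.7501; MC(q_m) = 9 + 6·2.0833 = 21.4998.
Competitive q* = 2.7778, so Δq = 0.6945; wedge = 27.7501 − 21.4998 = 6.2503.
Welfare loss = ½ × 0.6945 × 6.2503 = 2.17.

2.17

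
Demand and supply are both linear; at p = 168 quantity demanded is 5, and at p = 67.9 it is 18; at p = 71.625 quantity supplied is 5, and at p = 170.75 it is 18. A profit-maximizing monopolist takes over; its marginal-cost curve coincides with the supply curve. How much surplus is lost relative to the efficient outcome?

Demand slope = (67.9 − 168)/(18 − 5) = −7.7, so p = 206.5 − 7.7q.
Supply slope = (170.75 − 71.625)/(18 − 5) = 7.625, so p = 33.5 + 7.625q.
Competitive equilibrium: 206.5 − 7.7q = 33.5 + 7.625q → q* = 11.28874, p* = 119.57667.
Marginal revenue: MR = 206.5 − 15.4q. Set MR = MC: 206.5 − 15.4q = 33.5 + 7.625q → q_m = 7.51357.
Price p_m = 206.5 − 7.7·7.51357 = 148.64551; MC(q_m) = 33.5 + 7.625·7.51357 = 90.79097.
Competitive q* = 11.28874, so Δq = 3.77517; wedge = 148.64551 − 90.79097 = 57.85454.
DWL = ½ × 3.77517 × 57.85454 = 109.21.

109.21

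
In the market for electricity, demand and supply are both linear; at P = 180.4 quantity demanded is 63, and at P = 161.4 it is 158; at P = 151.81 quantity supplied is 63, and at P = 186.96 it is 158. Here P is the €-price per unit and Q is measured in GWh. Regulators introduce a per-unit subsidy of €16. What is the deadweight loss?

€224.56

Demand slope = (161.4 − 180.4)/(158 − 63) = −0.2, so P = 193 − 0.2Q.
Supply slope = (186.96 − 151.81)/(158 − 63) = 0.37, so P = 128.5 + 0.37Q.
Competitive equilibrium: 193 − 0.2Q = 128.5 + 0.37Q → Q* = 113.1579, P* = 170.3684.
The subsidy lowers effective supply by 16: P = 112.5 + 0.37Q.
New quantity: 193 − 0.2Q = 112.5 + 0.37Q → Q' = 141.2281.
Overproduction ΔQ = 141.2281 − 113.1579 = 28.0702; wedge = subsidy = 16.
Welfare loss = ½ × 28.0702 × 16 = €224.56.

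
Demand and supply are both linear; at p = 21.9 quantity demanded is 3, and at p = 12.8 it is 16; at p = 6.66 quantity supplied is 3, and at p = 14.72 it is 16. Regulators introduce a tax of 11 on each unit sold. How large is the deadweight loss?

Demand slope = (12.8 − 21.9)/(16 − 3) = −0.7, so p = 24 − 0.7q.
Supply slope = (14.72 − 6.66)/(16 − 3) = 0.62, so p = 4.8 + 0.62q.
Competitive equilibrium: 24 − 0.7q = 4.8 + 0.62q → q* = 14.5455, p* = 13.8182.
With the tax, the buyer price exceeds the seller price by 11: (24 − 0.7q) − (4.8 + 0.62q) = 11 → q' = 6.2121.
Δq = 14.5455 − 6.2121 = 8.3334; the wedge equals the tax, 11.
Deadweight loss = ½ × 8.3334 × 11 = 45.83.

45.83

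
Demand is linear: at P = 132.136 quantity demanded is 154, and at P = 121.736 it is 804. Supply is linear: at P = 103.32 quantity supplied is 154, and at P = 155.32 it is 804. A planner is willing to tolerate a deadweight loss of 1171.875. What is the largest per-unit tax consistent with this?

Demand slope = (121.736 − 132.136)/(804 − 154) = −0.016, so P = 134.6 − 0.016Q.
Supply slope = (155.32 − 103.32)/(804 − 154) = 0.08, so P = 91 + 0.08Q.
Competitive equilibrium: 134.6 − 0.016Q = 91 + 0.08Q → Q* = 454.1667, P* = 127.3333.
A tax t gives ΔQ = t/0.096 and wedge t, so DWL = t²/0.192.
t²/0.192 = 1171.875 → t² = 225 → t = 15.

15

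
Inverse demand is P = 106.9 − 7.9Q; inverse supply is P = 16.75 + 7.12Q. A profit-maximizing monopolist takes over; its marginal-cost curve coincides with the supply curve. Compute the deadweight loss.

Competitive equilibrium: 106.9 − 7.9Q = 16.75 + 7.12Q → Q* = 6.002, P* = 59.4842.
Marginal revenue: MR = 106.9 − 15.8Q. Set MR = MC: 106.9 − 15.8Q = 16.75 + 7.12Q → Q_m = 3.9332.
Price P_m = 106.9 − 7.9·3.9332 = 75.8277; MC(Q_m) = 16.75 + 7.12·3.9332 = 44.7544.
Competitive Q* = 6.002, so ΔQ = 2.0688; wedge = 75.8277 − 44.7544 = 31.0733.
The triangle = ½ × 2.0688 × 31.0733 = 32.14.

32.14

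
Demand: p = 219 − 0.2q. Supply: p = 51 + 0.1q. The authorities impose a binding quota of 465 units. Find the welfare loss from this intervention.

1353.75

Competitive equilibrium: 219 − 0.2q = 51 + 0.1q → q* = 560, p* = 107.
At q = 465: demand price = 219 − 0.2·465 = 126; supply price = 51 + 0.1·465 = 97.5.
Δq = 560 − 465 = 95; wedge = 126 − 97.5 = 28.5.
Welfare loss = ½ × 95 × 28.5 = 1353.75.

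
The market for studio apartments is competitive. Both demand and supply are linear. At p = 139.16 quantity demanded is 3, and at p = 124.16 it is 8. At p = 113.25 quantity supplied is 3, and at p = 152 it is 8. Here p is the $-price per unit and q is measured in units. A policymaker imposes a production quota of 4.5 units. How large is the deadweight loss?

Demand slope = (124.16 − 139.16)/(8 − 3) = −3, so p = 148.16 − 3q.
Supply slope = (152 − 113.25)/(8 − 3) = 7.75, so p = 90 + 7.75q.
Competitive equilibrium: 148.16 − 3q = 90 + 7.75q → q* = 5.4102, p* = 131.9293.
At q = 4.5: demand price = 148.16 − 3·4.5 = 134.66; supply price = 90 + 7.75·4.5 = 124.875.
Δq = 5.4102 − 4.5 = 0.9102; wedge = 134.66 − 124.875 = 9.785.
Welfare loss = ½ × 0.9102 × 9.785 = $4.45.

$4.45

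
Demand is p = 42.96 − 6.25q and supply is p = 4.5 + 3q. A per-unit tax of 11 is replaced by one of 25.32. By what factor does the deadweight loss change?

Competitive equilibrium: 42.96 − 6.25q = 4.5 + 3q → q* = 4.1578, p* = 16.9735.
For a per-unit tax t: Δq = t/9.25, so DWL = ½·t·(t/9.25) = t²/18.5.
At t = 11: DWL = 6.541. At t = 25.32: DWL = 34.654.
Ratio = (25.32/11)² = 5.298.

5.298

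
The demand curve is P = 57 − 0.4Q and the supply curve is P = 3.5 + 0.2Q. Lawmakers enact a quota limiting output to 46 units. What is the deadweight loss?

559.01

Competitive equilibrium: 57 − 0.4Q = 3.5 + 0.2Q → Q* = 89.1667, P* = 21.3333.
At Q = 46: demand price = 57 − 0.4·46 = 38.6; supply price = 3.5 + 0.2·46 = 12.7.
ΔQ = 89.1667 − 46 = 43.1667; wedge = 38.6 − 12.7 = 25.9.
DWL = ½ × 43.1667 × 25.9 = 559.01.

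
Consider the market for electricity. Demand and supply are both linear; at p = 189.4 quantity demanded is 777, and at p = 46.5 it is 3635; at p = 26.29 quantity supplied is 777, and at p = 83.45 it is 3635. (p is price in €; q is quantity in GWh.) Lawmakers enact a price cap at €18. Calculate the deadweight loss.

Demand slope = (46.5 − 189.4)/(3635 − 777) = −0.05, so p = 228.25 − 0.05q.
Supply slope = (83.45 − 26.29)/(3635 − 777) = 0.02, so p = 10.75 + 0.02q.
Competitive equilibrium: 228.25 − 0.05q = 10.75 + 0.02q → q* = 3107.14286, p* = 72.89286.
At the ceiling p = 18, quantity supplied = (18 − 10.75)/0.02 = 362.5.
Willingness to pay at q' = 362.5: 228.25 − 0.05·362.5 = 210.125.
Δq = 3107.14286 − 362.5 = 2744.64286; wedge = 210.125 − 18 = 192.125.
The triangle = ½ × 2744.64286 × 192.125 = €263657.25.

€263657.25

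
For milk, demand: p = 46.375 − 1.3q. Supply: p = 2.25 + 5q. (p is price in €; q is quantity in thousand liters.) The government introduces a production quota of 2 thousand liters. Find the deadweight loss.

Competitive equilibrium: 46.375 − 1.3q = 2.25 + 5q → q* = 7.004, p* = 37.2698.
At q = 2: demand price = 46.375 − 1.3·2 = 43.775; supply price = 2.25 + 5·2 = 12.25.
Δq = 7.004 − 2 = 5.004; wedge = 43.775 − 12.25 = 31.525.
Welfare loss = ½ × 5.004 × 31.525 = €78.88 thousand.

€78.88 thousand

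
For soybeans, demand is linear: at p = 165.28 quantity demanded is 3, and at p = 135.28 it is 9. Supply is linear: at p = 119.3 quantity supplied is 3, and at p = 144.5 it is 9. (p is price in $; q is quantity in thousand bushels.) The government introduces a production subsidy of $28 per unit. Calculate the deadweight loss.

$42.61 thousand

Demand slope = (135.28 − 165.28)/(9 − 3) = −5, so p = 180.28 − 5q.
Supply slope = (144.5 − 119.3)/(9 − 3) = 4.2, so p = 106.7 + 4.2q.
Competitive equilibrium: 180.28 − 5q = 106.7 + 4.2q → q* = 7.9978, p* = 140.2909.
The subsidy lowers effective supply by 28: p = 78.7 + 4.2q.
New quantity: 180.28 − 5q = 78.7 + 4.2q → q' = 11.0413.
Overproduction Δq = 11.0413 − 7.9978 = 3.0435; wedge = subsidy = 28.
DWL = ½ × 3.0435 × 28 = $42.61 thousand.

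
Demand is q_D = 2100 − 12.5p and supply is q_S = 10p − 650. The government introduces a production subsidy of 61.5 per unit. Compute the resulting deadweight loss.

10506.25

In inverse form: demand p = 168 − 0.08q, supply p = 65 + 0.1q.
Competitive equilibrium: 168 − 0.08q = 65 + 0.1q → q* = 572.2222, p* = 122.2222.
The subsidy lowers effective supply by 61.5: p = 3.5 + 0.1q.
New quantity: 168 − 0.08q = 3.5 + 0.1q → q' = 913.8889.
Overproduction Δq = 913.8889 − 572.2222 = 341.6667; wedge = subsidy = 61.5.
Welfare loss = ½ × 341.6667 × 61.5 = 10506.25.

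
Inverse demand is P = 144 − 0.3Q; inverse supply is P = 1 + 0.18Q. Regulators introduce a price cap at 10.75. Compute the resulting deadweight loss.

14259.375

Competitive equilibrium: 144 − 0.3Q = 1 + 0.18Q → Q* = 297.9167, P* = 54.625.
At the ceiling P = 10.75, quantity supplied = (10.75 − 1)/0.18 = 54.1667.
Willingness to pay at Q' = 54.1667: 144 − 0.3·54.1667 = 127.75.
ΔQ = 297.9167 − 54.1667 = 243.75; wedge = 127.75 − 10.75 = 117.
Deadweight loss = ½ × 243.75 × 117 = 14259.375.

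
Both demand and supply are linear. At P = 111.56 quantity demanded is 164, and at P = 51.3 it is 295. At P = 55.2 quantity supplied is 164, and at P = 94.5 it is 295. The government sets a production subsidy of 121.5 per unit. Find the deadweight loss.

Demand slope = (51.3 − 111.56)/(295 − 164) = −0.46, so P = 187 − 0.46Q.
Supply slope = (94.5 − 55.2)/(295 − 164) = 0.3, so P = 6 + 0.3Q.
Competitive equilibrium: 187 − 0.46Q = 6 + 0.3Q → Q* = 238.1579, P* = 77.4474.
The subsidy lowers effective supply by 121.5: P = 0.3Q − 115.5.
New quantity: 187 − 0.46Q = 0.3Q − 115.5 → Q' = 398.0263.
Overproduction ΔQ = 398.0263 − 238.1579 = 159.8684; wedge = subsidy = 121.5.
DWL = ½ × 159.8684 × 121.5 = 9712.01.

9712.01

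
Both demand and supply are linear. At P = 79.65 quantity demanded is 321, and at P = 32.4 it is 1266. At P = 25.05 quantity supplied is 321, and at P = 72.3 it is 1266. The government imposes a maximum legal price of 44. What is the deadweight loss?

Demand slope = (32.4 − 79.65)/(1266 − 321) = −0.05, so P = 95.7 − 0.05Q.
Supply slope = (72.3 − 25.05)/(1266 − 321) = 0.05, so P = 9 + 0.05Q.
Competitive equilibrium: 95.7 − 0.05Q = 9 + 0.05Q → Q* = 867, P* = 52.35.
At the ceiling P = 44, quantity supplied = (44 − 9)/0.05 = 700.
Willingness to pay at Q' = 700: 95.7 − 0.05·700 = 60.7.
ΔQ = 867 − 700 = 167; wedge = 60.7 − 44 = 16.7.
Welfare loss = ½ × 167 × 16.7 = 1394.45.

1394.45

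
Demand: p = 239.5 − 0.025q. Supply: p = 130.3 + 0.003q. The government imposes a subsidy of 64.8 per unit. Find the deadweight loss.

Competitive equilibrium: 239.5 − 0.025q = 130.3 + 0.003q → q* = 3900, p* = 142.
The subsidy lowers effective supply by 64.8: p = 65.5 + 0.003q.
New quantity: 239.5 − 0.025q = 65.5 + 0.003q → q' = 6214.2857.
Overproduction Δq = 6214.2857 − 3900 = 2314.2857; wedge = subsidy = 64.8.
Welfare loss = ½ × 2314.2857 × 64.8 = 74982.86.

74982.86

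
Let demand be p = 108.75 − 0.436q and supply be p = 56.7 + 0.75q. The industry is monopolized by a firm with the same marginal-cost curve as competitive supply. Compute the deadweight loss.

Competitive equilibrium: 108.75 − 0.436q = 56.7 + 0.75q → q* = 43.887, p* = 89.6153.
Marginal revenue: MR = 108.75 − 0.872q. Set MR = MC: 108.75 − 0.872q = 56.7 + 0.75q → q_m = 32.09.
Price p_m = 108.75 − 0.436·32.09 = 94.7588; MC(q_m) = 56.7 + 0.75·32.09 = 80.7675.
Competitive q* = 43.887, so Δq = 11.797; wedge = 94.7588 − 80.7675 = 13.9913.
Welfare loss = ½ × 11.797 × 13.9913 = 82.53.

82.53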